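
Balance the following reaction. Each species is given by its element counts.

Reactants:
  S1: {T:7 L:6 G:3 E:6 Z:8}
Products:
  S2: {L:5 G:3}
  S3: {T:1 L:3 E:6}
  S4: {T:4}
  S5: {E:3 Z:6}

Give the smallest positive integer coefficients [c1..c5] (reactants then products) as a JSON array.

T: 3·7 = 21 | 3·0+1·1+5·4+4·0 = 21
L: 3·6 = 18 | 3·5+1·3+5·0+4·0 = 18
G: 3·3 = 9 | 3·3+1·0+5·0+4·0 = 9
E: 3·6 = 18 | 3·0+1·6+5·0+4·3 = 18
Z: 3·8 = 24 | 3·0+1·0+5·0+4·6 = 24
gcd(3,3,1,5,4) = 1

Coefficients: [3, 3, 1, 5, 4]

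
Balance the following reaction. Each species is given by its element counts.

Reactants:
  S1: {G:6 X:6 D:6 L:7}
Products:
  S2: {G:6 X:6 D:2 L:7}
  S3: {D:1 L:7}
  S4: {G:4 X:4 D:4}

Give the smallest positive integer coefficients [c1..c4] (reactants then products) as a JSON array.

G: 5·6 = 30 | 1·6+4·0+6·4 = 30
X: 5·6 = 30 | 1·6+4·0+6·4 = 30
D: 5·6 = 30 | 1·2+4·1+6·4 = 30
L: 5·7 = 35 | 1·7+4·7+6·0 = 35
gcd(5,1,4,6) = 1

Coefficients: [5, 1, 4, 6]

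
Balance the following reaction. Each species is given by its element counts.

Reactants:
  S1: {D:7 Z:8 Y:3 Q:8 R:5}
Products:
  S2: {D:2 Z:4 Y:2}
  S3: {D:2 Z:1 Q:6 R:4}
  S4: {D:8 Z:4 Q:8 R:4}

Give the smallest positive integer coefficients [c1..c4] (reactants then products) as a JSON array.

D: 4·7 = 28 | 6·2+4·2+1·8 = 28
Z: 4·8 = 32 | 6·4+4·1+1·4 = 32
Y: 4·3 = 12 | 6·2+4·0+1·0 = 12
Q: 4·8 = 32 | 6·0+4·6+1·8 = 32
R: 4·5 = 20 | 6·0+4·4+1·4 = 20
gcd(4,6,4,1) = 1

Coefficients: [4, 6, 4, 1]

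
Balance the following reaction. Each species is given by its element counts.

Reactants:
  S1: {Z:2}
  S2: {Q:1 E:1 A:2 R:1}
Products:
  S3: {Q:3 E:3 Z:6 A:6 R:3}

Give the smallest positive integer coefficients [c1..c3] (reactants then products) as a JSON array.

Q: 3·0+3·1 = 3 | 1·3 = 3
E: 3·0+3·1 = 3 | 1·3 = 3
Z: 3·2+3·0 = 6 | 1·6 = 6
A: 3·0+3·2 = 6 | 1·6 = 6
R: 3·0+3·1 = 3 | 1·3 = 3
gcd(3,3,1) = 1

Coefficients: [3, 3, 1]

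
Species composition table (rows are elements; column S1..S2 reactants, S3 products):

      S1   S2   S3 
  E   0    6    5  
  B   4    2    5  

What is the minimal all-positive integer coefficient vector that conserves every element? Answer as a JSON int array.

Coefficients: [5, 5, 6]

E: 5·0+5·6 = 30 | 6·5 = 30
B: 5·4+5·2 = 30 | 6·5 = 30
gcd(5,5,6) = 1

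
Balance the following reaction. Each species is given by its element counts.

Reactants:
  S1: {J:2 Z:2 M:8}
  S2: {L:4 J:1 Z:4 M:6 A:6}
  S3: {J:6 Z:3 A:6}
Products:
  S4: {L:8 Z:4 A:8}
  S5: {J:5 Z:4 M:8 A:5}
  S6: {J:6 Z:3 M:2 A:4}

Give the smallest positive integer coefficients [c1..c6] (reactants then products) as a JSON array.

Coefficients: [3, 2, 4, 1, 4, 2]

L: 3·0+2·4+4·0 = 8 | 1·8+4·0+2·0 = 8
J: 3·2+2·1+4·6 = 32 | 1·0+4·5+2·6 = 32
Z: 3·2+2·4+4·3 = 26 | 1·4+4·4+2·3 = 26
M: 3·8+2·6+4·0 = 36 | 1·0+4·8+2·2 = 36
A: 3·0+2·6+4·6 = 36 | 1·8+4·5+2·4 = 36
gcd(3,2,4,1,4,2) = 1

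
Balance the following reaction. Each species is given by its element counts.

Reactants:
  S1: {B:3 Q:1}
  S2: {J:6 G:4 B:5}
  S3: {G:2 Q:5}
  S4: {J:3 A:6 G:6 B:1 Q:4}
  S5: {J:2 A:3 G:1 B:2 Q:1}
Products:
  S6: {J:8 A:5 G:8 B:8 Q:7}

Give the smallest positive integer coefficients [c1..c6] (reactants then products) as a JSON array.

Coefficients: [3, 5, 5, 2, 6, 6]

J: 3·0+5·6+5·0+2·3+6·2 = 48 | 6·8 = 48
A: 3·0+5·0+5·0+2·6+6·3 = 30 | 6·5 = 30
G: 3·0+5·4+5·2+2·6+6·1 = 48 | 6·8 = 48
B: 3·3+5·5+5·0+2·1+6·2 = 48 | 6·8 = 48
Q: 3·1+5·0+5·5+2·4+6·1 = 42 | 6·7 = 42
gcd(3,5,5,2,6,6) = 1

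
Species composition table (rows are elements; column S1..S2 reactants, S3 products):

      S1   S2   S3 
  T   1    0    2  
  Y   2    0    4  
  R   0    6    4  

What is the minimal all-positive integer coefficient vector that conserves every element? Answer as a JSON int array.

Coefficients: [6, 2, 3]

T: 6·1+2·0 = 6 | 3·2 = 6
Y: 6·2+2·0 = 12 | 3·4 = 12
R: 6·0+2·6 = 12 | 3·4 = 12
gcd(6,2,3) = 1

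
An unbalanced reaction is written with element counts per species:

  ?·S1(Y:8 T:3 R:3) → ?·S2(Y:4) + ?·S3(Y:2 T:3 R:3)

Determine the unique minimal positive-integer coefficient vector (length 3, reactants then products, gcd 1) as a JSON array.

Y: 2·8 = 16 | 3·4+2·2 = 16
T: 2·3 = 6 | 3·0+2·3 = 6
R: 2·3 = 6 | 3·0+2·3 = 6
gcd(2,3,2) = 1

Coefficients: [2, 3, 2]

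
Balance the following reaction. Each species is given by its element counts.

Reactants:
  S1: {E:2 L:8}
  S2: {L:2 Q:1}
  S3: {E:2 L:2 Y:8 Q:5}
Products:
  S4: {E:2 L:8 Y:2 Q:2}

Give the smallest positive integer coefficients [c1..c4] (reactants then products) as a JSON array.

E: 3·2+3·0+1·2 = 8 | 4·2 = 8
L: 3·8+3·2+1·2 = 32 | 4·8 = 32
Y: 3·0+3·0+1·8 = 8 | 4·2 = 8
Q: 3·0+3·1+1·5 = 8 | 4·2 = 8
gcd(3,3,1,4) = 1

Coefficients: [3, 3, 1, 4]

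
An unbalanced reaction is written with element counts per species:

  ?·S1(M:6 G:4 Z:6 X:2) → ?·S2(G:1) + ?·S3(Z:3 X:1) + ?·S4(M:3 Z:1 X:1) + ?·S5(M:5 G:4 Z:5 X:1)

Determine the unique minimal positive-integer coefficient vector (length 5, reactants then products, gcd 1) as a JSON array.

Coefficients: [4, 4, 2, 3, 3]

M: 4·6 = 24 | 4·0+2·0+3·3+3·5 = 24
G: 4·4 = 16 | 4·1+2·0+3·0+3·4 = 16
Z: 4·6 = 24 | 4·0+2·3+3·1+3·5 = 24
X: 4·2 = 8 | 4·0+2·1+3·1+3·1 = 8
gcd(4,4,2,3,3) = 1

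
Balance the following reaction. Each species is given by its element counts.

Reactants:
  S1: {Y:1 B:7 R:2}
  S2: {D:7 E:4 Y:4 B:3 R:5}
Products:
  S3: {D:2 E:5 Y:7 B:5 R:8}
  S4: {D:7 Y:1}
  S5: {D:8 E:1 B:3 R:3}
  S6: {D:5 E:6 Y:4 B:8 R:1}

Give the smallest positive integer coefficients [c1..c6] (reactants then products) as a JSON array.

D: 2·0+6·7 = 42 | 3·2+1·7+3·8+1·5 = 42
E: 2·0+6·4 = 24 | 3·5+1·0+3·1+1·6 = 24
Y: 2·1+6·4 = 26 | 3·7+1·1+3·0+1·4 = 26
B: 2·7+6·3 = 32 | 3·5+1·0+3·3+1·8 = 32
R: 2·2+6·5 = 34 | 3·8+1·0+3·3+1·1 = 34
gcd(2,6,3,1,3,1) = 1

Coefficients: [2, 6, 3, 1, 3, 1]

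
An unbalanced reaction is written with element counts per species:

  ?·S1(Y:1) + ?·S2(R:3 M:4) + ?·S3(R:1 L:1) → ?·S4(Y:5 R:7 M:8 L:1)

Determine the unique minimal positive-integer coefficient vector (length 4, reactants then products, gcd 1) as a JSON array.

Coefficients: [5, 2, 1, 1]

Y: 5·1+2·0+1·0 = 5 | 1·5 = 5
R: 5·0+2·3+1·1 = 7 | 1·7 = 7
M: 5·0+2·4+1·0 = 8 | 1·8 = 8
L: 5·0+2·0+1·1 = 1 | 1·1 = 1
gcd(5,2,1,1) = 1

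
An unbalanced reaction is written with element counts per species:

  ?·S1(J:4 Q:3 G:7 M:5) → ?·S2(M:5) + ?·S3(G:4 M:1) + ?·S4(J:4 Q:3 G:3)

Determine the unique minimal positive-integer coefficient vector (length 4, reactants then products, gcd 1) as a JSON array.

J: 5·4 = 20 | 4·0+5·0+5·4 = 20
Q: 5·3 = 15 | 4·0+5·0+5·3 = 15
G: 5·7 = 35 | 4·0+5·4+5·3 = 35
M: 5·5 = 25 | 4·5+5·1+5·0 = 25
gcd(5,4,5,5) = 1

Coefficients: [5, 4, 5, 5]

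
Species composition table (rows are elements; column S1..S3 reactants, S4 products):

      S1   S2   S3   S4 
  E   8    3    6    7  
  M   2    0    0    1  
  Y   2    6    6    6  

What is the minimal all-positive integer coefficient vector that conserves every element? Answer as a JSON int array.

Coefficients: [3, 4, 1, 6]

E: 3·8+4·3+1·6 = 42 | 6·7 = 42
M: 3·2+4·0+1·0 = 6 | 6·1 = 6
Y: 3·2+4·6+1·6 = 36 | 6·6 = 36
gcd(3,4,1,6) = 1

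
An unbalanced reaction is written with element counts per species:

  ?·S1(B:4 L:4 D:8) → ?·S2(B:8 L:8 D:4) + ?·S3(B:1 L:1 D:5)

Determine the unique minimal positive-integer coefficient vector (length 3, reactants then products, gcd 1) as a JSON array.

Coefficients: [3, 1, 4]

B: 3·4 = 12 | 1·8+4·1 = 12
L: 3·4 = 12 | 1·8+4·1 = 12
D: 3·8 = 24 | 1·4+4·5 = 24
gcd(3,1,4) = 1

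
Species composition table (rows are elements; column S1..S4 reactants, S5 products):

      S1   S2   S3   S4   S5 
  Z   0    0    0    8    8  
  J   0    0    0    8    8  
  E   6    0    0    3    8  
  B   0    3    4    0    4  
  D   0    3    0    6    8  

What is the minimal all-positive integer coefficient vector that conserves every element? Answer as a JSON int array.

Z: 5·0+4·0+3·0+6·8 = 48 | 6·8 = 48
J: 5·0+4·0+3·0+6·8 = 48 | 6·8 = 48
E: 5·6+4·0+3·0+6·3 = 48 | 6·8 = 48
B: 5·0+4·3+3·4+6·0 = 24 | 6·4 = 24
D: 5·0+4·3+3·0+6·6 = 48 | 6·8 = 48
gcd(5,4,3,6,6) = 1

Coefficients: [5, 4, 3, 6, 6]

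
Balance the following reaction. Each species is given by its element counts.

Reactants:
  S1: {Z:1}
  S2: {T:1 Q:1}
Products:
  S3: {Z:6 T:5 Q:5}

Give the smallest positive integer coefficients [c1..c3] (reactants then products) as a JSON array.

Coefficients: [6, 5, 1]

Z: 6·1+5·0 = 6 | 1·6 = 6
T: 6·0+5·1 = 5 | 1·5 = 5
Q: 6·0+5·1 = 5 | 1·5 = 5
gcd(6,5,1) = 1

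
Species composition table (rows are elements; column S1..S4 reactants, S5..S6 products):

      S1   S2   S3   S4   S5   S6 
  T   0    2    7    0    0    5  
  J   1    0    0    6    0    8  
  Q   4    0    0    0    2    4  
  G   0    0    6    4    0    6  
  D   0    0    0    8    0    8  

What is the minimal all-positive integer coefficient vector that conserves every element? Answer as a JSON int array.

Coefficients: [6, 4, 1, 3, 6, 3]

T: 6·0+4·2+1·7+3·0 = 15 | 6·0+3·5 = 15
J: 6·1+4·0+1·0+3·6 = 24 | 6·0+3·8 = 24
Q: 6·4+4·0+1·0+3·0 = 24 | 6·2+3·4 = 24
G: 6·0+4·0+1·6+3·4 = 18 | 6·0+3·6 = 18
D: 6·0+4·0+1·0+3·8 = 24 | 6·0+3·8 = 24
gcd(6,4,1,3,6,3) = 1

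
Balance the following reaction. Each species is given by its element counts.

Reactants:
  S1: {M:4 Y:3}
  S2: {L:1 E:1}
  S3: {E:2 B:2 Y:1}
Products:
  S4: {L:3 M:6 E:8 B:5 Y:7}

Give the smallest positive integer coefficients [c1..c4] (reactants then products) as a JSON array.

L: 3·0+6·1+5·0 = 6 | 2·3 = 6
M: 3·4+6·0+5·0 = 12 | 2·6 = 12
E: 3·0+6·1+5·2 = 16 | 2·8 = 16
B: 3·0+6·0+5·2 = 10 | 2·5 = 10
Y: 3·3+6·0+5·1 = 14 | 2·7 = 14
gcd(3,6,5,2) = 1

Coefficients: [3, 6, 5, 2]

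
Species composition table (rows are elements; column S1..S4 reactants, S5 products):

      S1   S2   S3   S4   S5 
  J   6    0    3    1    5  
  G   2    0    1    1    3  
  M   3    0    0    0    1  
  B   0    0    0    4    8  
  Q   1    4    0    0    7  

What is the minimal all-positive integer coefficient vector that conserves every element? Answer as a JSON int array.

J: 1·6+5·0+1·3+6·1 = 15 | 3·5 = 15
G: 1·2+5·0+1·1+6·1 = 9 | 3·3 = 9
M: 1·3+5·0+1·0+6·0 = 3 | 3·1 = 3
B: 1·0+5·0+1·0+6·4 = 24 | 3·8 = 24
Q: 1·1+5·4+1·0+6·0 = 21 | 3·7 = 21
gcd(1,5,1,6,3) = 1

Coefficients: [1, 5, 1, 6, 3]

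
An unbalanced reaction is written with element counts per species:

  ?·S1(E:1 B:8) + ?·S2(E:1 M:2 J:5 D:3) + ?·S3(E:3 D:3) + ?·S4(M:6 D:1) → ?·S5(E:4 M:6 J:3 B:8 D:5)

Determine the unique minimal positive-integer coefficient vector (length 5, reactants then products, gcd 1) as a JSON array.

E: 5·1+3·1+4·3+4·0 = 20 | 5·4 = 20
M: 5·0+3·2+4·0+4·6 = 30 | 5·6 = 30
J: 5·0+3·5+4·0+4·0 = 15 | 5·3 = 15
B: 5·8+3·0+4·0+4·0 = 40 | 5·8 = 40
D: 5·0+3·3+4·3+4·1 = 25 | 5·5 = 25
gcd(5,3,4,4,5) = 1

Coefficients: [5, 3, 4, 4, 5]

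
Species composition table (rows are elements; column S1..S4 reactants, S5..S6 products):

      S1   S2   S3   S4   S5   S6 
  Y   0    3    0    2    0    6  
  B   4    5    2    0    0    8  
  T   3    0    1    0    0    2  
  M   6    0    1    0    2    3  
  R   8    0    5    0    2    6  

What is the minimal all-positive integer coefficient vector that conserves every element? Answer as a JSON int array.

Y: 2·0+4·3+2·0+6·2 = 24 | 1·0+4·6 = 24
B: 2·4+4·5+2·2+6·0 = 32 | 1·0+4·8 = 32
T: 2·3+4·0+2·1+6·0 = 8 | 1·0+4·2 = 8
M: 2·6+4·0+2·1+6·0 = 14 | 1·2+4·3 = 14
R: 2·8+4·0+2·5+6·0 = 26 | 1·2+4·6 = 26
gcd(2,4,2,6,1,4) = 1

Coefficients: [2, 4, 2, 6, 1, 4]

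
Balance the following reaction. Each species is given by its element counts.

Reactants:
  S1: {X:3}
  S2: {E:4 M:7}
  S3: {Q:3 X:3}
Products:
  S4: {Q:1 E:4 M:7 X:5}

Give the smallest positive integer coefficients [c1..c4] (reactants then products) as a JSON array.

Q: 4·0+3·0+1·3 = 3 | 3·1 = 3
E: 4·0+3·4+1·0 = 12 | 3·4 = 12
M: 4·0+3·7+1·0 = 21 | 3·7 = 21
X: 4·3+3·0+1·3 = 15 | 3·5 = 15
gcd(4,3,1,3) = 1

Coefficients: [4, 3, 1, 3]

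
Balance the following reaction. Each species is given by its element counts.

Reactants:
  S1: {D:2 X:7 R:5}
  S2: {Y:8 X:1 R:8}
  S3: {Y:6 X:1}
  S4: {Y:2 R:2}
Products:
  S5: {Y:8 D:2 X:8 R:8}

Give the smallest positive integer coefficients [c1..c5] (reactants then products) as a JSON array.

Y: 6·0+1·8+5·6+5·2 = 48 | 6·8 = 48
D: 6·2+1·0+5·0+5·0 = 12 | 6·2 = 12
X: 6·7+1·1+5·1+5·0 = 48 | 6·8 = 48
R: 6·5+1·8+5·0+5·2 = 48 | 6·8 = 48
gcd(6,1,5,5,6) = 1

Coefficients: [6, 1, 5, 5, 6]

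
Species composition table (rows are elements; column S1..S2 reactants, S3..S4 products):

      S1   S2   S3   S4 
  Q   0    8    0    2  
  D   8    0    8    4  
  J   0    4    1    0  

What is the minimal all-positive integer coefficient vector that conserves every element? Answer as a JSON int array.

Q: 6·0+1·8 = 8 | 4·0+4·2 = 8
D: 6·8+1·0 = 48 | 4·8+4·4 = 48
J: 6·0+1·4 = 4 | 4·1+4·0 = 4
gcd(6,1,4,4) = 1

Coefficients: [6, 1, 4, 4]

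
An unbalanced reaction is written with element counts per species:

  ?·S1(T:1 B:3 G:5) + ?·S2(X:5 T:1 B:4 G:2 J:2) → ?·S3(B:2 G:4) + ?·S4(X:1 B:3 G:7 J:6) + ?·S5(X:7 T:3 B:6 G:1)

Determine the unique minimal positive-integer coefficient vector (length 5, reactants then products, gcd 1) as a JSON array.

X: 3·0+3·5 = 15 | 3·0+1·1+2·7 = 15
T: 3·1+3·1 = 6 | 3·0+1·0+2·3 = 6
B: 3·3+3·4 = 21 | 3·2+1·3+2·6 = 21
G: 3·5+3·2 = 21 | 3·4+1·7+2·1 = 21
J: 3·0+3·2 = 6 | 3·0+1·6+2·0 = 6
gcd(3,3,3,1,2) = 1

Coefficients: [3, 3, 3, 1, 2]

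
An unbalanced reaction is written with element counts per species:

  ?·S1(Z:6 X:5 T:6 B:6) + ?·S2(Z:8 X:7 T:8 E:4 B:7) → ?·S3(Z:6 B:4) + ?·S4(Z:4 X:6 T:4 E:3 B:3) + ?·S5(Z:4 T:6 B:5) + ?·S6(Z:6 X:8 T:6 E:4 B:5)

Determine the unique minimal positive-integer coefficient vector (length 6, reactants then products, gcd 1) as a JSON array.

Coefficients: [1, 5, 1, 4, 3, 2]

Z: 1·6+5·8 = 46 | 1·6+4·4+3·4+2·6 = 46
X: 1·5+5·7 = 40 | 1·0+4·6+3·0+2·8 = 40
T: 1·6+5·8 = 46 | 1·0+4·4+3·6+2·6 = 46
E: 1·0+5·4 = 20 | 1·0+4·3+3·0+2·4 = 20
B: 1·6+5·7 = 41 | 1·4+4·3+3·5+2·5 = 41
gcd(1,5,1,4,3,2) = 1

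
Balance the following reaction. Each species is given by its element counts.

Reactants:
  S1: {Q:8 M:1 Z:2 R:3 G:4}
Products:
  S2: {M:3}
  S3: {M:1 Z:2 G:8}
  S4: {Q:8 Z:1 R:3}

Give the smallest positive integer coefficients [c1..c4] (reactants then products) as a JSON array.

Q: 6·8 = 48 | 1·0+3·0+6·8 = 48
M: 6·1 = 6 | 1·3+3·1+6·0 = 6
Z: 6·2 = 12 | 1·0+3·2+6·1 = 12
R: 6·3 = 18 | 1·0+3·0+6·3 = 18
G: 6·4 = 24 | 1·0+3·8+6·0 = 24
gcd(6,1,3,6) = 1

Coefficients: [6, 1, 3, 6]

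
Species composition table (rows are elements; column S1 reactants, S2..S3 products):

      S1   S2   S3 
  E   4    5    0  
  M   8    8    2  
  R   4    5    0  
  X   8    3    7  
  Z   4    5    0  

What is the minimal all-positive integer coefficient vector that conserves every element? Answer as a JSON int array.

Coefficients: [5, 4, 4]

E: 5·4 = 20 | 4·5+4·0 = 20
M: 5·8 = 40 | 4·8+4·2 = 40
R: 5·4 = 20 | 4·5+4·0 = 20
X: 5·8 = 40 | 4·3+4·7 = 40
Z: 5·4 = 20 | 4·5+4·0 = 20
gcd(5,4,4) = 1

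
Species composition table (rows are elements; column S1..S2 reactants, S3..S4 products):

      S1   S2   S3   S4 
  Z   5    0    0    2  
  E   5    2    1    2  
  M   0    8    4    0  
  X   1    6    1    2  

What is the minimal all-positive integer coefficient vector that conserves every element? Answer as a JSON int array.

Z: 2·5+2·0 = 10 | 4·0+5·2 = 10
E: 2·5+2·2 = 14 | 4·1+5·2 = 14
M: 2·0+2·8 = 16 | 4·4+5·0 = 16
X: 2·1+2·6 = 14 | 4·1+5·2 = 14
gcd(2,2,4,5) = 1

Coefficients: [2, 2, 4, 5]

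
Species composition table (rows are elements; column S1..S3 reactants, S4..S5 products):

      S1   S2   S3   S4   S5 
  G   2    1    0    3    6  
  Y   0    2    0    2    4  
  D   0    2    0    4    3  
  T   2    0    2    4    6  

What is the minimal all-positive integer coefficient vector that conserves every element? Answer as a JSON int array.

G: 5·2+5·1+3·0 = 15 | 1·3+2·6 = 15
Y: 5·0+5·2+3·0 = 10 | 1·2+2·4 = 10
D: 5·0+5·2+3·0 = 10 | 1·4+2·3 = 10
T: 5·2+5·0+3·2 = 16 | 1·4+2·6 = 16
gcd(5,5,3,1,2) = 1

Coefficients: [5, 5, 3, 1, 2]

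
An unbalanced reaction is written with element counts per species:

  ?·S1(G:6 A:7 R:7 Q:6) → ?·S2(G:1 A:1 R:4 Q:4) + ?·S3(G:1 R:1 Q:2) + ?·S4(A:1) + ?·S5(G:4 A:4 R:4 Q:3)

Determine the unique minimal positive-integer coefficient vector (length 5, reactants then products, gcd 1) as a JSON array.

G: 3·6 = 18 | 1·1+1·1+4·0+4·4 = 18
A: 3·7 = 21 | 1·1+1·0+4·1+4·4 = 21
R: 3·7 = 21 | 1·4+1·1+4·0+4·4 = 21
Q: 3·6 = 18 | 1·4+1·2+4·0+4·3 = 18
gcd(3,1,1,4,4) = 1

Coefficients: [3, 1, 1, 4, 4]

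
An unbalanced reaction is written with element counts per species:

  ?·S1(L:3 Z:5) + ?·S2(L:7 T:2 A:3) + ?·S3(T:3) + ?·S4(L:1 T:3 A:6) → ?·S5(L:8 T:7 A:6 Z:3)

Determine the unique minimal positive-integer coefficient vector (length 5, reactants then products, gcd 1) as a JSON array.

Coefficients: [3, 4, 6, 3, 5]

L: 3·3+4·7+6·0+3·1 = 40 | 5·8 = 40
T: 3·0+4·2+6·3+3·3 = 35 | 5·7 = 35
A: 3·0+4·3+6·0+3·6 = 30 | 5·6 = 30
Z: 3·5+4·0+6·0+3·0 = 15 | 5·3 = 15
gcd(3,4,6,3,5) = 1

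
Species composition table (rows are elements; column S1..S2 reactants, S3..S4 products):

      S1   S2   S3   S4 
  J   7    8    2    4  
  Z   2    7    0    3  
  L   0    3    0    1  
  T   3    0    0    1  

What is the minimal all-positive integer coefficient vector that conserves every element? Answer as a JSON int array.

Coefficients: [2, 2, 3, 6]

J: 2·7+2·8 = 30 | 3·2+6·4 = 30
Z: 2·2+2·7 = 18 | 3·0+6·3 = 18
L: 2·0+2·3 = 6 | 3·0+6·1 = 6
T: 2·3+2·0 = 6 | 3·0+6·1 = 6
gcd(2,2,3,6) = 1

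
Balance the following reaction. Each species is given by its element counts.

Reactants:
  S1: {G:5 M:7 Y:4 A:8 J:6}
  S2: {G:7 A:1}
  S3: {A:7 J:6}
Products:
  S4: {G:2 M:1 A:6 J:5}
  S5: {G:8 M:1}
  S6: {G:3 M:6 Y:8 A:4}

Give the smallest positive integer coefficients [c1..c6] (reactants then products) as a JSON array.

G: 2·5+3·7+3·0 = 31 | 6·2+2·8+1·3 = 31
M: 2·7+3·0+3·0 = 14 | 6·1+2·1+1·6 = 14
Y: 2·4+3·0+3·0 = 8 | 6·0+2·0+1·8 = 8
A: 2·8+3·1+3·7 = 40 | 6·6+2·0+1·4 = 40
J: 2·6+3·0+3·6 = 30 | 6·5+2·0+1·0 = 30
gcd(2,3,3,6,2,1) = 1

Coefficients: [2, 3, 3, 6, 2, 1]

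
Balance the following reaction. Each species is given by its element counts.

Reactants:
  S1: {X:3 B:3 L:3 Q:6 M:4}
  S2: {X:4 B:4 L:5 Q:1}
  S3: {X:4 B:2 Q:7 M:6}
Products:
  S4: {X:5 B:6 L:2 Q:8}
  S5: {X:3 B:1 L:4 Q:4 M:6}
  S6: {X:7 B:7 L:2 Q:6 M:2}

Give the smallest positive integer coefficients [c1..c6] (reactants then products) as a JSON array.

X: 3·3+5·4+5·4 = 49 | 2·5+6·3+3·7 = 49
B: 3·3+5·4+5·2 = 39 | 2·6+6·1+3·7 = 39
L: 3·3+5·5+5·0 = 34 | 2·2+6·4+3·2 = 34
Q: 3·6+5·1+5·7 = 58 | 2·8+6·4+3·6 = 58
M: 3·4+5·0+5·6 = 42 | 2·0+6·6+3·2 = 42
gcd(3,5,5,2,6,3) = 1

Coefficients: [3, 5, 5, 2, 6, 3]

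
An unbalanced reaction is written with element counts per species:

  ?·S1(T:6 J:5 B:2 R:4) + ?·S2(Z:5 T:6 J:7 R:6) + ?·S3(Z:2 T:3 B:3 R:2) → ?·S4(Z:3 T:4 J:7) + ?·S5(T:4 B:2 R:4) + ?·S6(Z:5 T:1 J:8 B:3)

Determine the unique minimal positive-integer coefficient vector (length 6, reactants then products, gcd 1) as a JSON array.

Z: 3·0+1·5+3·2 = 11 | 2·3+6·0+1·5 = 11
T: 3·6+1·6+3·3 = 33 | 2·4+6·4+1·1 = 33
J: 3·5+1·7+3·0 = 22 | 2·7+6·0+1·8 = 22
B: 3·2+1·0+3·3 = 15 | 2·0+6·2+1·3 = 15
R: 3·4+1·6+3·2 = 24 | 2·0+6·4+1·0 = 24
gcd(3,1,3,2,6,1) = 1

Coefficients: [3, 1, 3, 2, 6, 1]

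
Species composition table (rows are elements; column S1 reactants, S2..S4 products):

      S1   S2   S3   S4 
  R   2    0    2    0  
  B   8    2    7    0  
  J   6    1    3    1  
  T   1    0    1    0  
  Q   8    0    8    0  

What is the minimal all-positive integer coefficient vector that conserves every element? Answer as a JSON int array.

Coefficients: [2, 1, 2, 5]

R: 2·2 = 4 | 1·0+2·2+5·0 = 4
B: 2·8 = 16 | 1·2+2·7+5·0 = 16
J: 2·6 = 12 | 1·1+2·3+5·1 = 12
T: 2·1 = 2 | 1·0+2·1+5·0 = 2
Q: 2·8 = 16 | 1·0+2·8+5·0 = 16
gcd(2,1,2,5) = 1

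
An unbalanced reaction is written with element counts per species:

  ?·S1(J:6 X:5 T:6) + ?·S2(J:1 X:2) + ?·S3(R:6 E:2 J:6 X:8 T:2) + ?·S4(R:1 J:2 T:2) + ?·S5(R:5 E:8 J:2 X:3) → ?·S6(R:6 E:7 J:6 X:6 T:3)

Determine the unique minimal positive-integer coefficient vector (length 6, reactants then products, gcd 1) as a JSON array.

Coefficients: [1, 4, 1, 5, 5, 6]

R: 1·0+4·0+1·6+5·1+5·5 = 36 | 6·6 = 36
E: 1·0+4·0+1·2+5·0+5·8 = 42 | 6·7 = 42
J: 1·6+4·1+1·6+5·2+5·2 = 36 | 6·6 = 36
X: 1·5+4·2+1·8+5·0+5·3 = 36 | 6·6 = 36
T: 1·6+4·0+1·2+5·2+5·0 = 18 | 6·3 = 18
gcd(1,4,1,5,5,6) = 1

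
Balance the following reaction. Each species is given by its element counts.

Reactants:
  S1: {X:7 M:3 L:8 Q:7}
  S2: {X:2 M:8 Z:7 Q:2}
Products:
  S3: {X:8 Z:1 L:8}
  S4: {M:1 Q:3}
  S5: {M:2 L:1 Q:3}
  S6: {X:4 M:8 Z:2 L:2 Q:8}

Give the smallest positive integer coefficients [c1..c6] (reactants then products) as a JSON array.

Coefficients: [6, 1, 5, 6, 6, 1]

X: 6·7+1·2 = 44 | 5·8+6·0+6·0+1·4 = 44
M: 6·3+1·8 = 26 | 5·0+6·1+6·2+1·8 = 26
Z: 6·0+1·7 = 7 | 5·1+6·0+6·0+1·2 = 7
L: 6·8+1·0 = 48 | 5·8+6·0+6·1+1·2 = 48
Q: 6·7+1·2 = 44 | 5·0+6·3+6·3+1·8 = 44
gcd(6,1,5,6,6,1) = 1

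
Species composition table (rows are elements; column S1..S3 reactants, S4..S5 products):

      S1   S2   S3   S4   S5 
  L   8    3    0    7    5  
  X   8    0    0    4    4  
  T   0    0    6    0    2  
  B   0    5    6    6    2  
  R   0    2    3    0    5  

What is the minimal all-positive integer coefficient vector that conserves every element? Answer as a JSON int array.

L: 4·8+6·3+1·0 = 50 | 5·7+3·5 = 50
X: 4·8+6·0+1·0 = 32 | 5·4+3·4 = 32
T: 4·0+6·0+1·6 = 6 | 5·0+3·2 = 6
B: 4·0+6·5+1·6 = 36 | 5·6+3·2 = 36
R: 4·0+6·2+1·3 = 15 | 5·0+3·5 = 15
gcd(4,6,1,5,3) = 1

Coefficients: [4, 6, 1, 5, 3]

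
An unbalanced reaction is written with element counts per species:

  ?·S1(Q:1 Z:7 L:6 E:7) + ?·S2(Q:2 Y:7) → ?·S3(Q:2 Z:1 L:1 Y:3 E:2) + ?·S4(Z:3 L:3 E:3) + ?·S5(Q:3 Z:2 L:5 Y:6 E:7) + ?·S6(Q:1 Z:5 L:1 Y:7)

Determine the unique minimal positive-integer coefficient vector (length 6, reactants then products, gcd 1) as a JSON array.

Coefficients: [5, 5, 5, 6, 1, 2]

Q: 5·1+5·2 = 15 | 5·2+6·0+1·3+2·1 = 15
Z: 5·7+5·0 = 35 | 5·1+6·3+1·2+2·5 = 35
L: 5·6+5·0 = 30 | 5·1+6·3+1·5+2·1 = 30
Y: 5·0+5·7 = 35 | 5·3+6·0+1·6+2·7 = 35
E: 5·7+5·0 = 35 | 5·2+6·3+1·7+2·0 = 35
gcd(5,5,5,6,1,2) = 1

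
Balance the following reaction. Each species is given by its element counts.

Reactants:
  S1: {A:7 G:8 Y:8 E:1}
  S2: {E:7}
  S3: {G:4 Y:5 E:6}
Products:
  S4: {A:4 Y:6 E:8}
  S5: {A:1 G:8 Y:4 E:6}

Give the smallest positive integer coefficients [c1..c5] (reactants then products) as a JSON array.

A: 3·7+5·0+4·0 = 21 | 4·4+5·1 = 21
G: 3·8+5·0+4·4 = 40 | 4·0+5·8 = 40
Y: 3·8+5·0+4·5 = 44 | 4·6+5·4 = 44
E: 3·1+5·7+4·6 = 62 | 4·8+5·6 = 62
gcd(3,5,4,4,5) = 1

Coefficients: [3, 5, 4, 4, 5]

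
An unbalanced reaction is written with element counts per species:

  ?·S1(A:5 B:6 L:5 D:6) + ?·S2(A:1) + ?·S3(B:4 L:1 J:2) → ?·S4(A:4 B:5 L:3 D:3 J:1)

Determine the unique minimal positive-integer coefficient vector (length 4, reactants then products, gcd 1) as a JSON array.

Coefficients: [1, 3, 1, 2]

A: 1·5+3·1+1·0 = 8 | 2·4 = 8
B: 1·6+3·0+1·4 = 10 | 2·5 = 10
L: 1·5+3·0+1·1 = 6 | 2·3 = 6
D: 1·6+3·0+1·0 = 6 | 2·3 = 6
J: 1·0+3·0+1·2 = 2 | 2·1 = 2
gcd(1,3,1,2) = 1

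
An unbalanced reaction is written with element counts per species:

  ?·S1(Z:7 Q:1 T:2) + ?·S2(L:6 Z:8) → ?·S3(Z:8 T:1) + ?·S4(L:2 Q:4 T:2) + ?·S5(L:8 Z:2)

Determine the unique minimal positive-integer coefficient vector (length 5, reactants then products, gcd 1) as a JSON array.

L: 4·0+3·6 = 18 | 6·0+1·2+2·8 = 18
Z: 4·7+3·8 = 52 | 6·8+1·0+2·2 = 52
Q: 4·1+3·0 = 4 | 6·0+1·4+2·0 = 4
T: 4·2+3·0 = 8 | 6·1+1·2+2·0 = 8
gcd(4,3,6,1,2) = 1

Coefficients: [4, 3, 6, 1, 2]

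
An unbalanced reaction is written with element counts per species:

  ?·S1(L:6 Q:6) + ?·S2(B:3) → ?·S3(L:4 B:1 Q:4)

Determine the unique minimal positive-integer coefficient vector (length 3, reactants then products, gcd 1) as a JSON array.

L: 2·6+1·0 = 12 | 3·4 = 12
B: 2·0+1·3 = 3 | 3·1 = 3
Q: 2·6+1·0 = 12 | 3·4 = 12
gcd(2,1,3) = 1

Coefficients: [2, 1, 3]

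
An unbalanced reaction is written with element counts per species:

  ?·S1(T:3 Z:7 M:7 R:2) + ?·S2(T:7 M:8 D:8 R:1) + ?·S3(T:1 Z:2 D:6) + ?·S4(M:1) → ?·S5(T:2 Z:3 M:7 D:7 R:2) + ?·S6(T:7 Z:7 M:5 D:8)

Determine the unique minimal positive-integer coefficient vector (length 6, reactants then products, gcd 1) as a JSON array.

T: 3·3+2·7+6·1+6·0 = 29 | 4·2+3·7 = 29
Z: 3·7+2·0+6·2+6·0 = 33 | 4·3+3·7 = 33
M: 3·7+2·8+6·0+6·1 = 43 | 4·7+3·5 = 43
D: 3·0+2·8+6·6+6·0 = 52 | 4·7+3·8 = 52
R: 3·2+2·1+6·0+6·0 = 8 | 4·2+3·0 = 8
gcd(3,2,6,6,4,3) = 1

Coefficients: [3, 2, 6, 6, 4, 3]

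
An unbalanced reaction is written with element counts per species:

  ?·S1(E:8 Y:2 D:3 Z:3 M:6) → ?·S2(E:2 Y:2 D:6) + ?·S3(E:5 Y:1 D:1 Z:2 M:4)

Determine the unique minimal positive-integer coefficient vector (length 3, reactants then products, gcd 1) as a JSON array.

E: 4·8 = 32 | 1·2+6·5 = 32
Y: 4·2 = 8 | 1·2+6·1 = 8
D: 4·3 = 12 | 1·6+6·1 = 12
Z: 4·3 = 12 | 1·0+6·2 = 12
M: 4·6 = 24 | 1·0+6·4 = 24
gcd(4,1,6) = 1

Coefficients: [4, 1, 6]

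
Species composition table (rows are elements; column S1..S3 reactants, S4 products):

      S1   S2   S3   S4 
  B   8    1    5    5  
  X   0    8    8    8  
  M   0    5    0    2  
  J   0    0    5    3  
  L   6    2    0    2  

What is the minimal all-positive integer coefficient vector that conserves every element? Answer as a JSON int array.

Coefficients: [1, 2, 3, 5]

B: 1·8+2·1+3·5 = 25 | 5·5 = 25
X: 1·0+2·8+3·8 = 40 | 5·8 = 40
M: 1·0+2·5+3·0 = 10 | 5·2 = 10
J: 1·0+2·0+3·5 = 15 | 5·3 = 15
L: 1·6+2·2+3·0 = 10 | 5·2 = 10
gcd(1,2,3,5) = 1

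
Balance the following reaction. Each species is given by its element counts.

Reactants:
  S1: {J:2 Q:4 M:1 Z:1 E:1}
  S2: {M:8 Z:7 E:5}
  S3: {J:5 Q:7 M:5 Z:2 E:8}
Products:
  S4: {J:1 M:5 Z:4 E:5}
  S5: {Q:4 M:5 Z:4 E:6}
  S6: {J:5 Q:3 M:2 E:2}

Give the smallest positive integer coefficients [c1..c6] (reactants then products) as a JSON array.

Coefficients: [1, 3, 5, 2, 6, 5]

J: 1·2+3·0+5·5 = 27 | 2·1+6·0+5·5 = 27
Q: 1·4+3·0+5·7 = 39 | 2·0+6·4+5·3 = 39
M: 1·1+3·8+5·5 = 50 | 2·5+6·5+5·2 = 50
Z: 1·1+3·7+5·2 = 32 | 2·4+6·4+5·0 = 32
E: 1·1+3·5+5·8 = 56 | 2·5+6·6+5·2 = 56
gcd(1,3,5,2,6,5) = 1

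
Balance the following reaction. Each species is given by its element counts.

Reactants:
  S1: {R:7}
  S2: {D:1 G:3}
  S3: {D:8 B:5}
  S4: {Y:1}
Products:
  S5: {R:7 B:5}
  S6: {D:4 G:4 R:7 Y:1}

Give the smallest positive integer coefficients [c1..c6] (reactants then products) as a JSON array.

D: 4·0+4·1+1·8+3·0 = 12 | 1·0+3·4 = 12
G: 4·0+4·3+1·0+3·0 = 12 | 1·0+3·4 = 12
R: 4·7+4·0+1·0+3·0 = 28 | 1·7+3·7 = 28
B: 4·0+4·0+1·5+3·0 = 5 | 1·5+3·0 = 5
Y: 4·0+4·0+1·0+3·1 = 3 | 1·0+3·1 = 3
gcd(4,4,1,3,1,3) = 1

Coefficients: [4, 4, 1, 3, 1, 3]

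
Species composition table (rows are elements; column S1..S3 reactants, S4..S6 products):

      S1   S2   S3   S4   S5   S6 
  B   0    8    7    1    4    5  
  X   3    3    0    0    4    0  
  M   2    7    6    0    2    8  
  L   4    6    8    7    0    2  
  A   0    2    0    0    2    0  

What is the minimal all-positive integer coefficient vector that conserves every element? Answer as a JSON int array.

B: 2·0+6·8+1·7 = 55 | 6·1+6·4+5·5 = 55
X: 2·3+6·3+1·0 = 24 | 6·0+6·4+5·0 = 24
M: 2·2+6·7+1·6 = 52 | 6·0+6·2+5·8 = 52
L: 2·4+6·6+1·8 = 52 | 6·7+6·0+5·2 = 52
A: 2·0+6·2+1·0 = 12 | 6·0+6·2+5·0 = 12
gcd(2,6,1,6,6,5) = 1

Coefficients: [2, 6, 1, 6, 6, 5]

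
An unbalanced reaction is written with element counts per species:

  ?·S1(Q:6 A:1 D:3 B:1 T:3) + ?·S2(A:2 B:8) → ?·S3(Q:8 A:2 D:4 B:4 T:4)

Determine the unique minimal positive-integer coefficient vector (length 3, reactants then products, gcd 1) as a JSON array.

Coefficients: [4, 1, 3]

Q: 4·6+1·0 = 24 | 3·8 = 24
A: 4·1+1·2 = 6 | 3·2 = 6
D: 4·3+1·0 = 12 | 3·4 = 12
B: 4·1+1·8 = 12 | 3·4 = 12
T: 4·3+1·0 = 12 | 3·4 = 12
gcd(4,1,3) = 1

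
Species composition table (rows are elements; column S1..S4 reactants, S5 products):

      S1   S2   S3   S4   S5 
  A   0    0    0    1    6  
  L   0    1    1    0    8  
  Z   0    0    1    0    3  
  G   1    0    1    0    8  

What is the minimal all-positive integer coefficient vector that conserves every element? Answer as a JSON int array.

A: 5·0+5·0+3·0+6·1 = 6 | 1·6 = 6
L: 5·0+5·1+3·1+6·0 = 8 | 1·8 = 8
Z: 5·0+5·0+3·1+6·0 = 3 | 1·3 = 3
G: 5·1+5·0+3·1+6·0 = 8 | 1·8 = 8
gcd(5,5,3,6,1) = 1

Coefficients: [5, 5, 3, 6, 1]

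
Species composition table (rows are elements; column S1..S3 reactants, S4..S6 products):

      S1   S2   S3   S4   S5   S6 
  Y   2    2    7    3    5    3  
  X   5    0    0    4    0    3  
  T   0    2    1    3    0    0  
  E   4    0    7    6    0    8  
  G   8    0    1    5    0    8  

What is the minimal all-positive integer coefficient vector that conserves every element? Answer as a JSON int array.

Y: 5·2+4·2+4·7 = 46 | 4·3+5·5+3·3 = 46
X: 5·5+4·0+4·0 = 25 | 4·4+5·0+3·3 = 25
T: 5·0+4·2+4·1 = 12 | 4·3+5·0+3·0 = 12
E: 5·4+4·0+4·7 = 48 | 4·6+5·0+3·8 = 48
G: 5·8+4·0+4·1 = 44 | 4·5+5·0+3·8 = 44
gcd(5,4,4,4,5,3) = 1

Coefficients: [5, 4, 4, 4, 5, 3]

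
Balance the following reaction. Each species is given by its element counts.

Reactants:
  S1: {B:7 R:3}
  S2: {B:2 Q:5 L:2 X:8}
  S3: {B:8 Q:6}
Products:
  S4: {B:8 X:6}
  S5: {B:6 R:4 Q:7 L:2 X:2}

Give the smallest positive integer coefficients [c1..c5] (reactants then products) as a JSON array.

Coefficients: [4, 3, 1, 3, 3]

B: 4·7+3·2+1·8 = 42 | 3·8+3·6 = 42
R: 4·3+3·0+1·0 = 12 | 3·0+3·4 = 12
Q: 4·0+3·5+1·6 = 21 | 3·0+3·7 = 21
L: 4·0+3·2+1·0 = 6 | 3·0+3·2 = 6
X: 4·0+3·8+1·0 = 24 | 3·6+3·2 = 24
gcd(4,3,1,3,3) = 1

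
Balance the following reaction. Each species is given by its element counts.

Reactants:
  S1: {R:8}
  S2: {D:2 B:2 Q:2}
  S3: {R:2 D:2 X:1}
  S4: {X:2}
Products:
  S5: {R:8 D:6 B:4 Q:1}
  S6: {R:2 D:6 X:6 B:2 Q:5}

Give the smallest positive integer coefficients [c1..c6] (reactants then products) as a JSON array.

Coefficients: [1, 6, 6, 3, 2, 2]

R: 1·8+6·0+6·2+3·0 = 20 | 2·8+2·2 = 20
D: 1·0+6·2+6·2+3·0 = 24 | 2·6+2·6 = 24
X: 1·0+6·0+6·1+3·2 = 12 | 2·0+2·6 = 12
B: 1·0+6·2+6·0+3·0 = 12 | 2·4+2·2 = 12
Q: 1·0+6·2+6·0+3·0 = 12 | 2·1+2·5 = 12
gcd(1,6,6,3,2,2) = 1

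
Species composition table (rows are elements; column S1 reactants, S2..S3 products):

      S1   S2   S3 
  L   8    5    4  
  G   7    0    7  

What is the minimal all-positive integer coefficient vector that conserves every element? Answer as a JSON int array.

L: 5·8 = 40 | 4·5+5·4 = 40
G: 5·7 = 35 | 4·0+5·7 = 35
gcd(5,4,5) = 1

Coefficients: [5, 4, 5]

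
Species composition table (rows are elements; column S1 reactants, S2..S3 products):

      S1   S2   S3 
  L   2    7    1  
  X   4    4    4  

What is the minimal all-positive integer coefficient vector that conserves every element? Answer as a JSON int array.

Coefficients: [6, 1, 5]

L: 6·2 = 12 | 1·7+5·1 = 12
X: 6·4 = 24 | 1·4+5·4 = 24
gcd(6,1,5) = 1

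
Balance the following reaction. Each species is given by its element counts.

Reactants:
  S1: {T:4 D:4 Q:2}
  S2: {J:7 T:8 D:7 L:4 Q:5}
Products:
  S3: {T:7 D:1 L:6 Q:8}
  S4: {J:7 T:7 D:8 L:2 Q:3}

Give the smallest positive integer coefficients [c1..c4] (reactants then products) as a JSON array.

J: 1·0+3·7 = 21 | 1·0+3·7 = 21
T: 1·4+3·8 = 28 | 1·7+3·7 = 28
D: 1·4+3·7 = 25 | 1·1+3·8 = 25
L: 1·0+3·4 = 12 | 1·6+3·2 = 12
Q: 1·2+3·5 = 17 | 1·8+3·3 = 17
gcd(1,3,1,3) = 1

Coefficients: [1, 3, 1, 3]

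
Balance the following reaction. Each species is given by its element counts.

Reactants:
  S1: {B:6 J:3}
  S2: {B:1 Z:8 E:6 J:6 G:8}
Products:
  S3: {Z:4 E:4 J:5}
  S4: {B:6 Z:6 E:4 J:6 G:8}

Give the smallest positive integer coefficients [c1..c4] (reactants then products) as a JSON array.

Coefficients: [5, 6, 3, 6]

B: 5·6+6·1 = 36 | 3·0+6·6 = 36
Z: 5·0+6·8 = 48 | 3·4+6·6 = 48
E: 5·0+6·6 = 36 | 3·4+6·4 = 36
J: 5·3+6·6 = 51 | 3·5+6·6 = 51
G: 5·0+6·8 = 48 | 3·0+6·8 = 48
gcd(5,6,3,6) = 1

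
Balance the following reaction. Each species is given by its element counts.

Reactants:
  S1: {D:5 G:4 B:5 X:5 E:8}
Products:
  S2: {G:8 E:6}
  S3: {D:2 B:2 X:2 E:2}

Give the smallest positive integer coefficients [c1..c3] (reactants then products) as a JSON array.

Coefficients: [2, 1, 5]

D: 2·5 = 10 | 1·0+5·2 = 10
G: 2·4 = 8 | 1·8+5·0 = 8
B: 2·5 = 10 | 1·0+5·2 = 10
X: 2·5 = 10 | 1·0+5·2 = 10
E: 2·8 = 16 | 1·6+5·2 = 16
gcd(2,1,5) = 1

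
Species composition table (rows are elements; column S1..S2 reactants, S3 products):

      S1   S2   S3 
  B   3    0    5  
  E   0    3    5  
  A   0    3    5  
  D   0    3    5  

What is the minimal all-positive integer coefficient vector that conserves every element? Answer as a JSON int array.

B: 5·3+5·0 = 15 | 3·5 = 15
E: 5·0+5·3 = 15 | 3·5 = 15
A: 5·0+5·3 = 15 | 3·5 = 15
D: 5·0+5·3 = 15 | 3·5 = 15
gcd(5,5,3) = 1

Coefficients: [5, 5, 3]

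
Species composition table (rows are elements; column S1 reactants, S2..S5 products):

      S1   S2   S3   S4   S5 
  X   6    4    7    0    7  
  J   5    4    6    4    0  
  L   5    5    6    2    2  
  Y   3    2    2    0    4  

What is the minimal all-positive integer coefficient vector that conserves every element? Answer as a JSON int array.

X: 6·6 = 36 | 2·4+1·7+4·0+3·7 = 36
J: 6·5 = 30 | 2·4+1·6+4·4+3·0 = 30
L: 6·5 = 30 | 2·5+1·6+4·2+3·2 = 30
Y: 6·3 = 18 | 2·2+1·2+4·0+3·4 = 18
gcd(6,2,1,4,3) = 1

Coefficients: [6, 2, 1, 4, 3]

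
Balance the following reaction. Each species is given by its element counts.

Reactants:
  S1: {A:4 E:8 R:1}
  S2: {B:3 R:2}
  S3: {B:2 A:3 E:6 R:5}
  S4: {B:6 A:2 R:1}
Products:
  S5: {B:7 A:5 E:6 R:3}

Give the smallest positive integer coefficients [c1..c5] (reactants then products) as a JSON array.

Coefficients: [3, 1, 1, 5, 5]

B: 3·0+1·3+1·2+5·6 = 35 | 5·7 = 35
A: 3·4+1·0+1·3+5·2 = 25 | 5·5 = 25
E: 3·8+1·0+1·6+5·0 = 30 | 5·6 = 30
R: 3·1+1·2+1·5+5·1 = 15 | 5·3 = 15
gcd(3,1,1,5,5) = 1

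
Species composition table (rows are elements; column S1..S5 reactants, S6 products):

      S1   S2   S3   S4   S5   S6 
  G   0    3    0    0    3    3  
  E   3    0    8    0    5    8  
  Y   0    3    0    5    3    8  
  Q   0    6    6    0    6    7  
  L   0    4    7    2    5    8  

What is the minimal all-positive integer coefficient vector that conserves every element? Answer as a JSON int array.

G: 5·0+1·3+1·0+6·0+5·3 = 18 | 6·3 = 18
E: 5·3+1·0+1·8+6·0+5·5 = 48 | 6·8 = 48
Y: 5·0+1·3+1·0+6·5+5·3 = 48 | 6·8 = 48
Q: 5·0+1·6+1·6+6·0+5·6 = 42 | 6·7 = 42
L: 5·0+1·4+1·7+6·2+5·5 = 48 | 6·8 = 48
gcd(5,1,1,6,5,6) = 1

Coefficients: [5, 1, 1, 6, 5, 6]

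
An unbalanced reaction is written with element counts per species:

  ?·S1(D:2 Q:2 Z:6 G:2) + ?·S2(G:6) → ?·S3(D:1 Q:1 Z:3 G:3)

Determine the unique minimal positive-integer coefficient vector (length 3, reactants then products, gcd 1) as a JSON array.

Coefficients: [3, 2, 6]

D: 3·2+2·0 = 6 | 6·1 = 6
Q: 3·2+2·0 = 6 | 6·1 = 6
Z: 3·6+2·0 = 18 | 6·3 = 18
G: 3·2+2·6 = 18 | 6·3 = 18
gcd(3,2,6) = 1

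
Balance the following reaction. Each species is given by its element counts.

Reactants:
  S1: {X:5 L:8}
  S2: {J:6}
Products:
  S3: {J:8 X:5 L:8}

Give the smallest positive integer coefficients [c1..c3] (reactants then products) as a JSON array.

J: 3·0+4·6 = 24 | 3·8 = 24
X: 3·5+4·0 = 15 | 3·5 = 15
L: 3·8+4·0 = 24 | 3·8 = 24
gcd(3,4,3) = 1

Coefficients: [3, 4, 3]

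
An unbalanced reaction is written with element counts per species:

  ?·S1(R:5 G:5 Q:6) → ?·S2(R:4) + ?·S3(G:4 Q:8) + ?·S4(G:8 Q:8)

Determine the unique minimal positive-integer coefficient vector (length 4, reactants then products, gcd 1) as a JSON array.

Coefficients: [4, 5, 1, 2]

R: 4·5 = 20 | 5·4+1·0+2·0 = 20
G: 4·5 = 20 | 5·0+1·4+2·8 = 20
Q: 4·6 = 24 | 5·0+1·8+2·8 = 24
gcd(4,5,1,2) = 1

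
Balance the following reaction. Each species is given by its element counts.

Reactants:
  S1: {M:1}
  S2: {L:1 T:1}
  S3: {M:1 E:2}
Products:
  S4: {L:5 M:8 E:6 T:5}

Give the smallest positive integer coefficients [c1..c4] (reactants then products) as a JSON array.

Coefficients: [5, 5, 3, 1]

L: 5·0+5·1+3·0 = 5 | 1·5 = 5
M: 5·1+5·0+3·1 = 8 | 1·8 = 8
E: 5·0+5·0+3·2 = 6 | 1·6 = 6
T: 5·0+5·1+3·0 = 5 | 1·5 = 5
gcd(5,5,3,1) = 1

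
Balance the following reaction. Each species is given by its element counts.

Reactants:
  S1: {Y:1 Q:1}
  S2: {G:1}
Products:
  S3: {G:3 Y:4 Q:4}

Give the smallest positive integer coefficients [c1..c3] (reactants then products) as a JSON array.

G: 4·0+3·1 = 3 | 1·3 = 3
Y: 4·1+3·0 = 4 | 1·4 = 4
Q: 4·1+3·0 = 4 | 1·4 = 4
gcd(4,3,1) = 1

Coefficients: [4, 3, 1]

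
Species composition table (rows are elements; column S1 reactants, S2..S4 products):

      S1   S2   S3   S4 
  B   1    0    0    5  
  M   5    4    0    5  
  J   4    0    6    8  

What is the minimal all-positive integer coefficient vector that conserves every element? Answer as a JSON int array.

Coefficients: [5, 5, 2, 1]

B: 5·1 = 5 | 5·0+2·0+1·5 = 5
M: 5·5 = 25 | 5·4+2·0+1·5 = 25
J: 5·4 = 20 | 5·0+2·6+1·8 = 20
gcd(5,5,2,1) = 1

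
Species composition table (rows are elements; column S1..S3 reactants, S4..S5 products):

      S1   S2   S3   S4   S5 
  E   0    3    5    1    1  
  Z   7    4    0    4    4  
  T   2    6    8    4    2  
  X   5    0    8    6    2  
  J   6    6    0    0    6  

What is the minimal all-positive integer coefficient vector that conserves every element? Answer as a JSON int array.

Coefficients: [4, 1, 1, 3, 5]

E: 4·0+1·3+1·5 = 8 | 3·1+5·1 = 8
Z: 4·7+1·4+1·0 = 32 | 3·4+5·4 = 32
T: 4·2+1·6+1·8 = 22 | 3·4+5·2 = 22
X: 4·5+1·0+1·8 = 28 | 3·6+5·2 = 28
J: 4·6+1·6+1·0 = 30 | 3·0+5·6 = 30
gcd(4,1,1,3,5) = 1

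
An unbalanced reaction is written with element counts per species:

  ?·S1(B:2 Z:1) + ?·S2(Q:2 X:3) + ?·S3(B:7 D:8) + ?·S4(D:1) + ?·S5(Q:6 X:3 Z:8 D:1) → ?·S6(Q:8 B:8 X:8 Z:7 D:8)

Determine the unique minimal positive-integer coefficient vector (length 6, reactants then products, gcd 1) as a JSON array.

Coefficients: [5, 6, 2, 6, 2, 3]

Q: 5·0+6·2+2·0+6·0+2·6 = 24 | 3·8 = 24
B: 5·2+6·0+2·7+6·0+2·0 = 24 | 3·8 = 24
X: 5·0+6·3+2·0+6·0+2·3 = 24 | 3·8 = 24
Z: 5·1+6·0+2·0+6·0+2·8 = 21 | 3·7 = 21
D: 5·0+6·0+2·8+6·1+2·1 = 24 | 3·8 = 24
gcd(5,6,2,6,2,3) = 1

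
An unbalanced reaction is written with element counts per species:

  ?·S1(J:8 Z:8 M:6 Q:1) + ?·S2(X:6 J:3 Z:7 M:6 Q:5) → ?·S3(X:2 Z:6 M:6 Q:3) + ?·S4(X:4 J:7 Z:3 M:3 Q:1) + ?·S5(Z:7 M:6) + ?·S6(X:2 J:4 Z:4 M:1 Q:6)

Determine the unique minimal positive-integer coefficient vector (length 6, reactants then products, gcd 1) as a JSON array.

Coefficients: [4, 5, 2, 5, 4, 3]

X: 4·0+5·6 = 30 | 2·2+5·4+4·0+3·2 = 30
J: 4·8+5·3 = 47 | 2·0+5·7+4·0+3·4 = 47
Z: 4·8+5·7 = 67 | 2·6+5·3+4·7+3·4 = 67
M: 4·6+5·6 = 54 | 2·6+5·3+4·6+3·1 = 54
Q: 4·1+5·5 = 29 | 2·3+5·1+4·0+3·6 = 29
gcd(4,5,2,5,4,3) = 1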